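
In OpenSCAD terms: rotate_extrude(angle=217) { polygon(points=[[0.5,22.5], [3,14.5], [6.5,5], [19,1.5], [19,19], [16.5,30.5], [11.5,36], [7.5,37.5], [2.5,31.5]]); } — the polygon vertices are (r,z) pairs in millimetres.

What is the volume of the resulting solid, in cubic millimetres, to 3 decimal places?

Profile (r,z), 9 vertices: (0.5,22.5) (3,14.5) (6.5,5) (19,1.5) (19,19) (16.5,30.5) (11.5,36) (7.5,37.5) (2.5,31.5)
edge 0: (0.5,22.5)→(3,14.5)  cross = 0.5·14.5 − 3·22.5 = -60.2500; (r_i+r_j)·cross = 3.5·-60.2500 = -210.8750
edge 1: (3,14.5)→(6.5,5)  cross = 3·5 − 6.5·14.5 = -79.2500; (r_i+r_j)·cross = 9.5·-79.2500 = -752.8750
edge 2: (6.5,5)→(19,1.5)  cross = 6.5·1.5 − 19·5 = -85.2500; (r_i+r_j)·cross = 25.5·-85.2500 = -2173.8750
edge 3: (19,1.5)→(19,19)  cross = 19·19 − 19·1.5 = 332.5000; (r_i+r_j)·cross = 38·332.5000 = 12635.0000
edge 4: (19,19)→(16.5,30.5)  cross = 19·30.5 − 16.5·19 = 266.0000; (r_i+r_j)·cross = 35.5·266.0000 = 9443.0000
edge 5: (16.5,30.5)→(11.5,36)  cross = 16.5·36 − 11.5·30.5 = 243.2500; (r_i+r_j)·cross = 28·243.2500 = 6811.0000
edge 6: (11.5,36)→(7.5,37.5)  cross = 11.5·37.5 − 7.5·36 = 161.2500; (r_i+r_j)·cross = 19·161.2500 = 3063.7500
edge 7: (7.5,37.5)→(2.5,31.5)  cross = 7.5·31.5 − 2.5·37.5 = 142.5000; (r_i+r_j)·cross = 10·142.5000 = 1425.0000
edge 8: (2.5,31.5)→(0.5,22.5)  cross = 2.5·22.5 − 0.5·31.5 = 40.5000; (r_i+r_j)·cross = 3·40.5000 = 121.5000
Σcross = 961.2500 → A = |Σcross|/2 = 480.6250 mm²
Σ(r_i+r_j)·cross = 30361.6250 → first moment M = |Σ|/6 = 5060.2708
R_c = M/A = 5060.2708/480.6250 = 10.5285 mm
θ = 217° = 3.787364 rad
V = θ·R_c·A = 3.787364·10.5285·480.6250 = 19165.090 mm³

Volume = 19165.090 mm³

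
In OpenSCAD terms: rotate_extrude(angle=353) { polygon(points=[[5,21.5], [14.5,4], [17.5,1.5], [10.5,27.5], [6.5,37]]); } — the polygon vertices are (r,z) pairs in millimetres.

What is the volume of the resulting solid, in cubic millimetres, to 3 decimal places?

Volume = 9083.642 mm³

Profile (r,z), 5 vertices: (5,21.5) (14.5,4) (17.5,1.5) (10.5,27.5) (6.5,37)
edge 0: (5,21.5)→(14.5,4)  cross = 5·4 − 14.5·21.5 = -291.7500; (r_i+r_j)·cross = 19.5·-291.7500 = -5689.1250
edge 1: (14.5,4)→(17.5,1.5)  cross = 14.5·1.5 − 17.5·4 = -48.2500; (r_i+r_j)·cross = 32·-48.2500 = -1544.0000
edge 2: (17.5,1.5)→(10.5,27.5)  cross = 17.5·27.5 − 10.5·1.5 = 465.5000; (r_i+r_j)·cross = 28·465.5000 = 13034.0000
edge 3: (10.5,27.5)→(6.5,37)  cross = 10.5·37 − 6.5·27.5 = 209.7500; (r_i+r_j)·cross = 17·209.7500 = 3565.7500
edge 4: (6.5,37)→(5,21.5)  cross = 6.5·21.5 − 5·37 = -45.2500; (r_i+r_j)·cross = 11.5·-45.2500 = -520.3750
Σcross = 290.0000 → A = |Σcross|/2 = 145.0000 mm²
Σ(r_i+r_j)·cross = 8846.2500 → first moment M = |Σ|/6 = 1474.3750
R_c = M/A = 1474.3750/145.0000 = 10.1681 mm
θ = 353° = 6.161012 rad
V = θ·R_c·A = 6.161012·10.1681·145.0000 = 9083.642 mm³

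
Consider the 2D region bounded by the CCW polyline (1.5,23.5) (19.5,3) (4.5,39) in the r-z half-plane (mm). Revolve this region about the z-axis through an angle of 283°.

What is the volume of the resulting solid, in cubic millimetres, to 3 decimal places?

Profile (r,z), 3 vertices: (1.5,23.5) (19.5,3) (4.5,39)
edge 0: (1.5,23.5)→(19.5,3)  cross = 1.5·3 − 19.5·23.5 = -453.7500; (r_i+r_j)·cross = 21·-453.7500 = -9528.7500
edge 1: (19.5,3)→(4.5,39)  cross = 19.5·39 − 4.5·3 = 747.0000; (r_i+r_j)·cross = 24·747.0000 = 17928.0000
edge 2: (4.5,39)→(1.5,23.5)  cross = 4.5·23.5 − 1.5·39 = 47.2500; (r_i+r_j)·cross = 6·47.2500 = 283.5000
Σcross = 340.5000 → A = |Σcross|/2 = 170.2500 mm²
Σ(r_i+r_j)·cross = 8682.7500 → first moment M = |Σ|/6 = 1447.1250
R_c = M/A = 1447.1250/170.2500 = 8.5000 mm
θ = 283° = 4.939282 rad
V = θ·R_c·A = 4.939282·8.5000·170.2500 = 7147.758 mm³

Volume = 7147.758 mm³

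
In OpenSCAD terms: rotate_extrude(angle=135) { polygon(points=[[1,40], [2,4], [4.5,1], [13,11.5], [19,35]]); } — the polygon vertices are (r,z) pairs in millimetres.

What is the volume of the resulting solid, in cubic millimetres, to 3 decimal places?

Profile (r,z), 5 vertices: (1,40) (2,4) (4.5,1) (13,11.5) (19,35)
edge 0: (1,40)→(2,4)  cross = 1·4 − 2·40 = -76.0000; (r_i+r_j)·cross = 3·-76.0000 = -228.0000
edge 1: (2,4)→(4.5,1)  cross = 2·1 − 4.5·4 = -16.0000; (r_i+r_j)·cross = 6.5·-16.0000 = -104.0000
edge 2: (4.5,1)→(13,11.5)  cross = 4.5·11.5 − 13·1 = 38.7500; (r_i+r_j)·cross = 17.5·38.7500 = 678.1250
edge 3: (13,11.5)→(19,35)  cross = 13·35 − 19·11.5 = 236.5000; (r_i+r_j)·cross = 32·236.5000 = 7568.0000
edge 4: (19,35)→(1,40)  cross = 19·40 − 1·35 = 725.0000; (r_i+r_j)·cross = 20·725.0000 = 14500.0000
Σcross = 908.2500 → A = |Σcross|/2 = 454.1250 mm²
Σ(r_i+r_j)·cross = 22414.1250 → first moment M = |Σ|/6 = 3735.6875
R_c = M/A = 3735.6875/454.1250 = 8.2261 mm
θ = 135° = 2.356194 rad
V = θ·R_c·A = 2.356194·8.2261·454.1250 = 8802.006 mm³

Volume = 8802.006 mm³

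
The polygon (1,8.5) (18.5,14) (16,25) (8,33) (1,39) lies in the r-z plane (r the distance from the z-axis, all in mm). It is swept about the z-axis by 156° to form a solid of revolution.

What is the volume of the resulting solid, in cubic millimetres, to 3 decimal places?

Volume = 7150.243 mm³

Profile (r,z), 5 vertices: (1,8.5) (18.5,14) (16,25) (8,33) (1,39)
edge 0: (1,8.5)→(18.5,14)  cross = 1·14 − 18.5·8.5 = -143.2500; (r_i+r_j)·cross = 19.5·-143.2500 = -2793.3750
edge 1: (18.5,14)→(16,25)  cross = 18.5·25 − 16·14 = 238.5000; (r_i+r_j)·cross = 34.5·238.5000 = 8228.2500
edge 2: (16,25)→(8,33)  cross = 16·33 − 8·25 = 328.0000; (r_i+r_j)·cross = 24·328.0000 = 7872.0000
edge 3: (8,33)→(1,39)  cross = 8·39 − 1·33 = 279.0000; (r_i+r_j)·cross = 9·279.0000 = 2511.0000
edge 4: (1,39)→(1,8.5)  cross = 1·8.5 − 1·39 = -30.5000; (r_i+r_j)·cross = 2·-30.5000 = -61.0000
Σcross = 671.7500 → A = |Σcross|/2 = 335.8750 mm²
Σ(r_i+r_j)·cross = 15756.8750 → first moment M = |Σ|/6 = 2626.1458
R_c = M/A = 2626.1458/335.8750 = 7.8188 mm
θ = 156° = 2.722714 rad
V = θ·R_c·A = 2.722714·7.8188·335.8750 = 7150.243 mm³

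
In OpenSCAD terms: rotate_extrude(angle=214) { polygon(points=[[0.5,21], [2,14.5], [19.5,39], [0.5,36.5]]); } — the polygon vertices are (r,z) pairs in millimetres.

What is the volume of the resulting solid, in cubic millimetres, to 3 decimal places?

Profile (r,z), 4 vertices: (0.5,21) (2,14.5) (19.5,39) (0.5,36.5)
edge 0: (0.5,21)→(2,14.5)  cross = 0.5·14.5 − 2·21 = -34.7500; (r_i+r_j)·cross = 2.5·-34.7500 = -86.8750
edge 1: (2,14.5)→(19.5,39)  cross = 2·39 − 19.5·14.5 = -204.7500; (r_i+r_j)·cross = 21.5·-204.7500 = -4402.1250
edge 2: (19.5,39)→(0.5,36.5)  cross = 19.5·36.5 − 0.5·39 = 692.2500; (r_i+r_j)·cross = 20·692.2500 = 13845.0000
edge 3: (0.5,36.5)→(0.5,21)  cross = 0.5·21 − 0.5·36.5 = -7.7500; (r_i+r_j)·cross = 1·-7.7500 = -7.7500
Σcross = 445.0000 → A = |Σcross|/2 = 222.5000 mm²
Σ(r_i+r_j)·cross = 9348.2500 → first moment M = |Σ|/6 = 1558.0417
R_c = M/A = 1558.0417/222.5000 = 7.0024 mm
θ = 214° = 3.735005 rad
V = θ·R_c·A = 3.735005·7.0024·222.5000 = 5819.293 mm³

Volume = 5819.293 mm³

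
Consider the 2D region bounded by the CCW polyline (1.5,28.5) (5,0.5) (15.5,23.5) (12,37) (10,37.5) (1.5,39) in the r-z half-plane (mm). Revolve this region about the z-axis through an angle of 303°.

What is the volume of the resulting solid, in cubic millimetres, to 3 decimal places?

Profile (r,z), 6 vertices: (1.5,28.5) (5,0.5) (15.5,23.5) (12,37) (10,37.5) (1.5,39)
edge 0: (1.5,28.5)→(5,0.5)  cross = 1.5·0.5 − 5·28.5 = -141.7500; (r_i+r_j)·cross = 6.5·-141.7500 = -921.3750
edge 1: (5,0.5)→(15.5,23.5)  cross = 5·23.5 − 15.5·0.5 = 109.7500; (r_i+r_j)·cross = 20.5·109.7500 = 2249.8750
edge 2: (15.5,23.5)→(12,37)  cross = 15.5·37 − 12·23.5 = 291.5000; (r_i+r_j)·cross = 27.5·291.5000 = 8016.2500
edge 3: (12,37)→(10,37.5)  cross = 12·37.5 − 10·37 = 80.0000; (r_i+r_j)·cross = 22·80.0000 = 1760.0000
edge 4: (10,37.5)→(1.5,39)  cross = 10·39 − 1.5·37.5 = 333.7500; (r_i+r_j)·cross = 11.5·333.7500 = 3838.1250
edge 5: (1.5,39)→(1.5,28.5)  cross = 1.5·28.5 − 1.5·39 = -15.7500; (r_i+r_j)·cross = 3·-15.7500 = -47.2500
Σcross = 657.5000 → A = |Σcross|/2 = 328.7500 mm²
Σ(r_i+r_j)·cross = 14895.6250 → first moment M = |Σ|/6 = 2482.6042
R_c = M/A = 2482.6042/328.7500 = 7.5516 mm
θ = 303° = 5.288348 rad
V = θ·R_c·A = 5.288348·7.5516·328.7500 = 13128.874 mm³

Volume = 13128.874 mm³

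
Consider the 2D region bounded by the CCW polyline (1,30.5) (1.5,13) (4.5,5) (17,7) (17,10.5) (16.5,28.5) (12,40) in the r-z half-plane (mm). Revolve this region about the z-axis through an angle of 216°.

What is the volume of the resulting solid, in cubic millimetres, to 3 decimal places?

Volume = 15213.320 mm³

Profile (r,z), 7 vertices: (1,30.5) (1.5,13) (4.5,5) (17,7) (17,10.5) (16.5,28.5) (12,40)
edge 0: (1,30.5)→(1.5,13)  cross = 1·13 − 1.5·30.5 = -32.7500; (r_i+r_j)·cross = 2.5·-32.7500 = -81.8750
edge 1: (1.5,13)→(4.5,5)  cross = 1.5·5 − 4.5·13 = -51.0000; (r_i+r_j)·cross = 6·-51.0000 = -306.0000
edge 2: (4.5,5)→(17,7)  cross = 4.5·7 − 17·5 = -53.5000; (r_i+r_j)·cross = 21.5·-53.5000 = -1150.2500
edge 3: (17,7)→(17,10.5)  cross = 17·10.5 − 17·7 = 59.5000; (r_i+r_j)·cross = 34·59.5000 = 2023.0000
edge 4: (17,10.5)→(16.5,28.5)  cross = 17·28.5 − 16.5·10.5 = 311.2500; (r_i+r_j)·cross = 33.5·311.2500 = 10426.8750
edge 5: (16.5,28.5)→(12,40)  cross = 16.5·40 − 12·28.5 = 318.0000; (r_i+r_j)·cross = 28.5·318.0000 = 9063.0000
edge 6: (12,40)→(1,30.5)  cross = 12·30.5 − 1·40 = 326.0000; (r_i+r_j)·cross = 13·326.0000 = 4238.0000
Σcross = 877.5000 → A = |Σcross|/2 = 438.7500 mm²
Σ(r_i+r_j)·cross = 24212.7500 → first moment M = |Σ|/6 = 4035.4583
R_c = M/A = 4035.4583/438.7500 = 9.1976 mm
θ = 216° = 3.769911 rad
V = θ·R_c·A = 3.769911·9.1976·438.7500 = 15213.320 mm³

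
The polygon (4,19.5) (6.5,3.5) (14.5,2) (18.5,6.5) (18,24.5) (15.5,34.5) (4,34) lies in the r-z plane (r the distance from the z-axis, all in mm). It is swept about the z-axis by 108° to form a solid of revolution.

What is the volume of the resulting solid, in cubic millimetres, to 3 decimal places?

Profile (r,z), 7 vertices: (4,19.5) (6.5,3.5) (14.5,2) (18.5,6.5) (18,24.5) (15.5,34.5) (4,34)
edge 0: (4,19.5)→(6.5,3.5)  cross = 4·3.5 − 6.5·19.5 = -112.7500; (r_i+r_j)·cross = 10.5·-112.7500 = -1183.8750
edge 1: (6.5,3.5)→(14.5,2)  cross = 6.5·2 − 14.5·3.5 = -37.7500; (r_i+r_j)·cross = 21·-37.7500 = -792.7500
edge 2: (14.5,2)→(18.5,6.5)  cross = 14.5·6.5 − 18.5·2 = 57.2500; (r_i+r_j)·cross = 33·57.2500 = 1889.2500
edge 3: (18.5,6.5)→(18,24.5)  cross = 18.5·24.5 − 18·6.5 = 336.2500; (r_i+r_j)·cross = 36.5·336.2500 = 12273.1250
edge 4: (18,24.5)→(15.5,34.5)  cross = 18·34.5 − 15.5·24.5 = 241.2500; (r_i+r_j)·cross = 33.5·241.2500 = 8081.8750
edge 5: (15.5,34.5)→(4,34)  cross = 15.5·34 − 4·34.5 = 389.0000; (r_i+r_j)·cross = 19.5·389.0000 = 7585.5000
edge 6: (4,34)→(4,19.5)  cross = 4·19.5 − 4·34 = -58.0000; (r_i+r_j)·cross = 8·-58.0000 = -464.0000
Σcross = 815.2500 → A = |Σcross|/2 = 407.6250 mm²
Σ(r_i+r_j)·cross = 27389.1250 → first moment M = |Σ|/6 = 4564.8542
R_c = M/A = 4564.8542/407.6250 = 11.1987 mm
θ = 108° = 1.884956 rad
V = θ·R_c·A = 1.884956·11.1987·407.6250 = 8604.547 mm³

Volume = 8604.547 mm³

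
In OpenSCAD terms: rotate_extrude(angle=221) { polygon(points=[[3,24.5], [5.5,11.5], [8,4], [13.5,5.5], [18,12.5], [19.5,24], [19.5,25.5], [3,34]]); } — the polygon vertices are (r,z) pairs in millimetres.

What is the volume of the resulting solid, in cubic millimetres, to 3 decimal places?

Volume = 13763.937 mm³

Profile (r,z), 8 vertices: (3,24.5) (5.5,11.5) (8,4) (13.5,5.5) (18,12.5) (19.5,24) (19.5,25.5) (3,34)
edge 0: (3,24.5)→(5.5,11.5)  cross = 3·11.5 − 5.5·24.5 = -100.2500; (r_i+r_j)·cross = 8.5·-100.2500 = -852.1250
edge 1: (5.5,11.5)→(8,4)  cross = 5.5·4 − 8·11.5 = -70.0000; (r_i+r_j)·cross = 13.5·-70.0000 = -945.0000
edge 2: (8,4)→(13.5,5.5)  cross = 8·5.5 − 13.5·4 = -10.0000; (r_i+r_j)·cross = 21.5·-10.0000 = -215.0000
edge 3: (13.5,5.5)→(18,12.5)  cross = 13.5·12.5 − 18·5.5 = 69.7500; (r_i+r_j)·cross = 31.5·69.7500 = 2197.1250
edge 4: (18,12.5)→(19.5,24)  cross = 18·24 − 19.5·12.5 = 188.2500; (r_i+r_j)·cross = 37.5·188.2500 = 7059.3750
edge 5: (19.5,24)→(19.5,25.5)  cross = 19.5·25.5 − 19.5·24 = 29.2500; (r_i+r_j)·cross = 39·29.2500 = 1140.7500
edge 6: (19.5,25.5)→(3,34)  cross = 19.5·34 − 3·25.5 = 586.5000; (r_i+r_j)·cross = 22.5·586.5000 = 13196.2500
edge 7: (3,34)→(3,24.5)  cross = 3·24.5 − 3·34 = -28.5000; (r_i+r_j)·cross = 6·-28.5000 = -171.0000
Σcross = 665.0000 → A = |Σcross|/2 = 332.5000 mm²
Σ(r_i+r_j)·cross = 21410.3750 → first moment M = |Σ|/6 = 3568.3958
R_c = M/A = 3568.3958/332.5000 = 10.7320 mm
θ = 221° = 3.857178 rad
V = θ·R_c·A = 3.857178·10.7320·332.5000 = 13763.937 mm³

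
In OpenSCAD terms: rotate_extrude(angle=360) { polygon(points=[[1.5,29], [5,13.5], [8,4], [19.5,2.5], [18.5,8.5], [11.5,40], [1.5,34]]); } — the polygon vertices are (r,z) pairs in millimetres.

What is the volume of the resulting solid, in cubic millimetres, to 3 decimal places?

Profile (r,z), 7 vertices: (1.5,29) (5,13.5) (8,4) (19.5,2.5) (18.5,8.5) (11.5,40) (1.5,34)
edge 0: (1.5,29)→(5,13.5)  cross = 1.5·13.5 − 5·29 = -124.7500; (r_i+r_j)·cross = 6.5·-124.7500 = -810.8750
edge 1: (5,13.5)→(8,4)  cross = 5·4 − 8·13.5 = -88.0000; (r_i+r_j)·cross = 13·-88.0000 = -1144.0000
edge 2: (8,4)→(19.5,2.5)  cross = 8·2.5 − 19.5·4 = -58.0000; (r_i+r_j)·cross = 27.5·-58.0000 = -1595.0000
edge 3: (19.5,2.5)→(18.5,8.5)  cross = 19.5·8.5 − 18.5·2.5 = 119.5000; (r_i+r_j)·cross = 38·119.5000 = 4541.0000
edge 4: (18.5,8.5)→(11.5,40)  cross = 18.5·40 − 11.5·8.5 = 642.2500; (r_i+r_j)·cross = 30·642.2500 = 19267.5000
edge 5: (11.5,40)→(1.5,34)  cross = 11.5·34 − 1.5·40 = 331.0000; (r_i+r_j)·cross = 13·331.0000 = 4303.0000
edge 6: (1.5,34)→(1.5,29)  cross = 1.5·29 − 1.5·34 = -7.5000; (r_i+r_j)·cross = 3·-7.5000 = -22.5000
Σcross = 814.5000 → A = |Σcross|/2 = 407.2500 mm²
Σ(r_i+r_j)·cross = 24539.1250 → first moment M = |Σ|/6 = 4089.8542
R_c = M/A = 4089.8542/407.2500 = 10.0426 mm
θ = 360° = 6.283185 rad
V = θ·R_c·A = 6.283185·10.0426·407.2500 = 25697.312 mm³

Volume = 25697.312 mm³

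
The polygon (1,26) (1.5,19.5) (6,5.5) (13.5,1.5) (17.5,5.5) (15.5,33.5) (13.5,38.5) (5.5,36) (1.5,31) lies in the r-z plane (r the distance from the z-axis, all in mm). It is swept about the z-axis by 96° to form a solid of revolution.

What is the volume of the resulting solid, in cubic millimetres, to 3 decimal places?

Volume = 7294.359 mm³

Profile (r,z), 9 vertices: (1,26) (1.5,19.5) (6,5.5) (13.5,1.5) (17.5,5.5) (15.5,33.5) (13.5,38.5) (5.5,36) (1.5,31)
edge 0: (1,26)→(1.5,19.5)  cross = 1·19.5 − 1.5·26 = -19.5000; (r_i+r_j)·cross = 2.5·-19.5000 = -48.7500
edge 1: (1.5,19.5)→(6,5.5)  cross = 1.5·5.5 − 6·19.5 = -108.7500; (r_i+r_j)·cross = 7.5·-108.7500 = -815.6250
edge 2: (6,5.5)→(13.5,1.5)  cross = 6·1.5 − 13.5·5.5 = -65.2500; (r_i+r_j)·cross = 19.5·-65.2500 = -1272.3750
edge 3: (13.5,1.5)→(17.5,5.5)  cross = 13.5·5.5 − 17.5·1.5 = 48.0000; (r_i+r_j)·cross = 31·48.0000 = 1488.0000
edge 4: (17.5,5.5)→(15.5,33.5)  cross = 17.5·33.5 − 15.5·5.5 = 501.0000; (r_i+r_j)·cross = 33·501.0000 = 16533.0000
edge 5: (15.5,33.5)→(13.5,38.5)  cross = 15.5·38.5 − 13.5·33.5 = 144.5000; (r_i+r_j)·cross = 29·144.5000 = 4190.5000
edge 6: (13.5,38.5)→(5.5,36)  cross = 13.5·36 − 5.5·38.5 = 274.2500; (r_i+r_j)·cross = 19·274.2500 = 5210.7500
edge 7: (5.5,36)→(1.5,31)  cross = 5.5·31 − 1.5·36 = 116.5000; (r_i+r_j)·cross = 7·116.5000 = 815.5000
edge 8: (1.5,31)→(1,26)  cross = 1.5·26 − 1·31 = 8.0000; (r_i+r_j)·cross = 2.5·8.0000 = 20.0000
Σcross = 898.7500 → A = |Σcross|/2 = 449.3750 mm²
Σ(r_i+r_j)·cross = 26121.0000 → first moment M = |Σ|/6 = 4353.5000
R_c = M/A = 4353.5000/449.3750 = 9.6879 mm
θ = 96° = 1.675516 rad
V = θ·R_c·A = 1.675516·9.6879·449.3750 = 7294.359 mm³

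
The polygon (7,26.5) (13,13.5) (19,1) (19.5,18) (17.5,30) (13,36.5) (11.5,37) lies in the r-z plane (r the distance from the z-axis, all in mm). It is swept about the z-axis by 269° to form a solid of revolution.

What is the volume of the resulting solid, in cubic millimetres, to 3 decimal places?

Profile (r,z), 7 vertices: (7,26.5) (13,13.5) (19,1) (19.5,18) (17.5,30) (13,36.5) (11.5,37)
edge 0: (7,26.5)→(13,13.5)  cross = 7·13.5 − 13·26.5 = -250.0000; (r_i+r_j)·cross = 20·-250.0000 = -5000.0000
edge 1: (13,13.5)→(19,1)  cross = 13·1 − 19·13.5 = -243.5000; (r_i+r_j)·cross = 32·-243.5000 = -7792.0000
edge 2: (19,1)→(19.5,18)  cross = 19·18 − 19.5·1 = 322.5000; (r_i+r_j)·cross = 38.5·322.5000 = 12416.2500
edge 3: (19.5,18)→(17.5,30)  cross = 19.5·30 − 17.5·18 = 270.0000; (r_i+r_j)·cross = 37·270.0000 = 9990.0000
edge 4: (17.5,30)→(13,36.5)  cross = 17.5·36.5 − 13·30 = 248.7500; (r_i+r_j)·cross = 30.5·248.7500 = 7586.8750
edge 5: (13,36.5)→(11.5,37)  cross = 13·37 − 11.5·36.5 = 61.2500; (r_i+r_j)·cross = 24.5·61.2500 = 1500.6250
edge 6: (11.5,37)→(7,26.5)  cross = 11.5·26.5 − 7·37 = 45.7500; (r_i+r_j)·cross = 18.5·45.7500 = 846.3750
Σcross = 454.7500 → A = |Σcross|/2 = 227.3750 mm²
Σ(r_i+r_j)·cross = 19548.1250 → first moment M = |Σ|/6 = 3258.0208
R_c = M/A = 3258.0208/227.3750 = 14.3288 mm
θ = 269° = 4.694936 rad
V = θ·R_c·A = 4.694936·14.3288·227.3750 = 15296.198 mm³

Volume = 15296.198 mm³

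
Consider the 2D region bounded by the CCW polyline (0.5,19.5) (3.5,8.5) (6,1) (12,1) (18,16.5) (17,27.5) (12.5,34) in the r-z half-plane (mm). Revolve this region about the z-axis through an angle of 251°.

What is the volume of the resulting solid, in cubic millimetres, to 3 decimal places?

Volume = 16026.614 mm³

Profile (r,z), 7 vertices: (0.5,19.5) (3.5,8.5) (6,1) (12,1) (18,16.5) (17,27.5) (12.5,34)
edge 0: (0.5,19.5)→(3.5,8.5)  cross = 0.5·8.5 − 3.5·19.5 = -64.0000; (r_i+r_j)·cross = 4·-64.0000 = -256.0000
edge 1: (3.5,8.5)→(6,1)  cross = 3.5·1 − 6·8.5 = -47.5000; (r_i+r_j)·cross = 9.5·-47.5000 = -451.2500
edge 2: (6,1)→(12,1)  cross = 6·1 − 12·1 = -6.0000; (r_i+r_j)·cross = 18·-6.0000 = -108.0000
edge 3: (12,1)→(18,16.5)  cross = 12·16.5 − 18·1 = 180.0000; (r_i+r_j)·cross = 30·180.0000 = 5400.0000
edge 4: (18,16.5)→(17,27.5)  cross = 18·27.5 − 17·16.5 = 214.5000; (r_i+r_j)·cross = 35·214.5000 = 7507.5000
edge 5: (17,27.5)→(12.5,34)  cross = 17·34 − 12.5·27.5 = 234.2500; (r_i+r_j)·cross = 29.5·234.2500 = 6910.3750
edge 6: (12.5,34)→(0.5,19.5)  cross = 12.5·19.5 − 0.5·34 = 226.7500; (r_i+r_j)·cross = 13·226.7500 = 2947.7500
Σcross = 738.0000 → A = |Σcross|/2 = 369.0000 mm²
Σ(r_i+r_j)·cross = 21950.3750 → first moment M = |Σ|/6 = 3658.3958
R_c = M/A = 3658.3958/369.0000 = 9.9144 mm
θ = 251° = 4.380776 rad
V = θ·R_c·A = 4.380776·9.9144·369.0000 = 16026.614 mm³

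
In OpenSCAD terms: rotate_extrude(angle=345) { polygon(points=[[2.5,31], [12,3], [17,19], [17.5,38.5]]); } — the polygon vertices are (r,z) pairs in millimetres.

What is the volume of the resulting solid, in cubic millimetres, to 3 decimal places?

Volume = 19952.615 mm³

Profile (r,z), 4 vertices: (2.5,31) (12,3) (17,19) (17.5,38.5)
edge 0: (2.5,31)→(12,3)  cross = 2.5·3 − 12·31 = -364.5000; (r_i+r_j)·cross = 14.5·-364.5000 = -5285.2500
edge 1: (12,3)→(17,19)  cross = 12·19 − 17·3 = 177.0000; (r_i+r_j)·cross = 29·177.0000 = 5133.0000
edge 2: (17,19)→(17.5,38.5)  cross = 17·38.5 − 17.5·19 = 322.0000; (r_i+r_j)·cross = 34.5·322.0000 = 11109.0000
edge 3: (17.5,38.5)→(2.5,31)  cross = 17.5·31 − 2.5·38.5 = 446.2500; (r_i+r_j)·cross = 20·446.2500 = 8925.0000
Σcross = 580.7500 → A = |Σcross|/2 = 290.3750 mm²
Σ(r_i+r_j)·cross = 19881.7500 → first moment M = |Σ|/6 = 3313.6250
R_c = M/A = 3313.6250/290.3750 = 11.4115 mm
θ = 345° = 6.021386 rad
V = θ·R_c·A = 6.021386·11.4115·290.3750 = 19952.615 mm³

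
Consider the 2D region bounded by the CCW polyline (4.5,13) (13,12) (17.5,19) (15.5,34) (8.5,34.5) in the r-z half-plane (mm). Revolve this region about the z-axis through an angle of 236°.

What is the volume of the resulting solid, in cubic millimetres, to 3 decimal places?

Profile (r,z), 5 vertices: (4.5,13) (13,12) (17.5,19) (15.5,34) (8.5,34.5)
edge 0: (4.5,13)→(13,12)  cross = 4.5·12 − 13·13 = -115.0000; (r_i+r_j)·cross = 17.5·-115.0000 = -2012.5000
edge 1: (13,12)→(17.5,19)  cross = 13·19 − 17.5·12 = 37.0000; (r_i+r_j)·cross = 30.5·37.0000 = 1128.5000
edge 2: (17.5,19)→(15.5,34)  cross = 17.5·34 − 15.5·19 = 300.5000; (r_i+r_j)·cross = 33·300.5000 = 9916.5000
edge 3: (15.5,34)→(8.5,34.5)  cross = 15.5·34.5 − 8.5·34 = 245.7500; (r_i+r_j)·cross = 24·245.7500 = 5898.0000
edge 4: (8.5,34.5)→(4.5,13)  cross = 8.5·13 − 4.5·34.5 = -44.7500; (r_i+r_j)·cross = 13·-44.7500 = -581.7500
Σcross = 423.5000 → A = |Σcross|/2 = 211.7500 mm²
Σ(r_i+r_j)·cross = 14348.7500 → first moment M = |Σ|/6 = 2391.4583
R_c = M/A = 2391.4583/211.7500 = 11.2938 mm
θ = 236° = 4.118977 rad
V = θ·R_c·A = 4.118977·11.2938·211.7500 = 9850.362 mm³

Volume = 9850.362 mm³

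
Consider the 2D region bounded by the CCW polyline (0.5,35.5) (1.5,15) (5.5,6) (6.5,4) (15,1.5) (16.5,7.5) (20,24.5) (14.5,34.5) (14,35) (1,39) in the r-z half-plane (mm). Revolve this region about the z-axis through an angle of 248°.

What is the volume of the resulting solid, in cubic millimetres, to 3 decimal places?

Profile (r,z), 10 vertices: (0.5,35.5) (1.5,15) (5.5,6) (6.5,4) (15,1.5) (16.5,7.5) (20,24.5) (14.5,34.5) (14,35) (1,39)
edge 0: (0.5,35.5)→(1.5,15)  cross = 0.5·15 − 1.5·35.5 = -45.7500; (r_i+r_j)·cross = 2·-45.7500 = -91.5000
edge 1: (1.5,15)→(5.5,6)  cross = 1.5·6 − 5.5·15 = -73.5000; (r_i+r_j)·cross = 7·-73.5000 = -514.5000
edge 2: (5.5,6)→(6.5,4)  cross = 5.5·4 − 6.5·6 = -17.0000; (r_i+r_j)·cross = 12·-17.0000 = -204.0000
edge 3: (6.5,4)→(15,1.5)  cross = 6.5·1.5 − 15·4 = -50.2500; (r_i+r_j)·cross = 21.5·-50.2500 = -1080.3750
edge 4: (15,1.5)→(16.5,7.5)  cross = 15·7.5 − 16.5·1.5 = 87.7500; (r_i+r_j)·cross = 31.5·87.7500 = 2764.1250
edge 5: (16.5,7.5)→(20,24.5)  cross = 16.5·24.5 − 20·7.5 = 254.2500; (r_i+r_j)·cross = 36.5·254.2500 = 9280.1250
edge 6: (20,24.5)→(14.5,34.5)  cross = 20·34.5 − 14.5·24.5 = 334.7500; (r_i+r_j)·cross = 34.5·334.7500 = 11548.8750
edge 7: (14.5,34.5)→(14,35)  cross = 14.5·35 − 14·34.5 = 24.5000; (r_i+r_j)·cross = 28.5·24.5000 = 698.2500
edge 8: (14,35)→(1,39)  cross = 14·39 − 1·35 = 511.0000; (r_i+r_j)·cross = 15·511.0000 = 7665.0000
edge 9: (1,39)→(0.5,35.5)  cross = 1·35.5 − 0.5·39 = 16.0000; (r_i+r_j)·cross = 1.5·16.0000 = 24.0000
Σcross = 1041.7500 → A = |Σcross|/2 = 520.8750 mm²
Σ(r_i+r_j)·cross = 30090.0000 → first moment M = |Σ|/6 = 5015.0000
R_c = M/A = 5015.0000/520.8750 = 9.6280 mm
θ = 248° = 4.328417 rad
V = θ·R_c·A = 4.328417·9.6280·520.8750 = 21707.009 mm³

Volume = 21707.009 mm³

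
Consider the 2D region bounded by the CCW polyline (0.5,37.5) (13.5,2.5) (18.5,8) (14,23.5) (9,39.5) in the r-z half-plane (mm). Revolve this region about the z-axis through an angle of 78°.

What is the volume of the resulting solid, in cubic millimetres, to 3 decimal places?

Profile (r,z), 5 vertices: (0.5,37.5) (13.5,2.5) (18.5,8) (14,23.5) (9,39.5)
edge 0: (0.5,37.5)→(13.5,2.5)  cross = 0.5·2.5 − 13.5·37.5 = -505.0000; (r_i+r_j)·cross = 14·-505.0000 = -7070.0000
edge 1: (13.5,2.5)→(18.5,8)  cross = 13.5·8 − 18.5·2.5 = 61.7500; (r_i+r_j)·cross = 32·61.7500 = 1976.0000
edge 2: (18.5,8)→(14,23.5)  cross = 18.5·23.5 − 14·8 = 322.7500; (r_i+r_j)·cross = 32.5·322.7500 = 10489.3750
edge 3: (14,23.5)→(9,39.5)  cross = 14·39.5 − 9·23.5 = 341.5000; (r_i+r_j)·cross = 23·341.5000 = 7854.5000
edge 4: (9,39.5)→(0.5,37.5)  cross = 9·37.5 − 0.5·39.5 = 317.7500; (r_i+r_j)·cross = 9.5·317.7500 = 3018.6250
Σcross = 538.7500 → A = |Σcross|/2 = 269.3750 mm²
Σ(r_i+r_j)·cross = 16268.5000 → first moment M = |Σ|/6 = 2711.4167
R_c = M/A = 2711.4167/269.3750 = 10.0656 mm
θ = 78° = 1.361357 rad
V = θ·R_c·A = 1.361357·10.0656·269.3750 = 3691.206 mm³

Volume = 3691.206 mm³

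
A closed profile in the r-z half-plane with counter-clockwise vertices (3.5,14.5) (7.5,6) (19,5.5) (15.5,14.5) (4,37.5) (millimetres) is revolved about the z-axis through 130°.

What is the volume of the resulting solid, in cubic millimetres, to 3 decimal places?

Profile (r,z), 5 vertices: (3.5,14.5) (7.5,6) (19,5.5) (15.5,14.5) (4,37.5)
edge 0: (3.5,14.5)→(7.5,6)  cross = 3.5·6 − 7.5·14.5 = -87.7500; (r_i+r_j)·cross = 11·-87.7500 = -965.2500
edge 1: (7.5,6)→(19,5.5)  cross = 7.5·5.5 − 19·6 = -72.7500; (r_i+r_j)·cross = 26.5·-72.7500 = -1927.8750
edge 2: (19,5.5)→(15.5,14.5)  cross = 19·14.5 − 15.5·5.5 = 190.2500; (r_i+r_j)·cross = 34.5·190.2500 = 6563.6250
edge 3: (15.5,14.5)→(4,37.5)  cross = 15.5·37.5 − 4·14.5 = 523.2500; (r_i+r_j)·cross = 19.5·523.2500 = 10203.3750
edge 4: (4,37.5)→(3.5,14.5)  cross = 4·14.5 − 3.5·37.5 = -73.2500; (r_i+r_j)·cross = 7.5·-73.2500 = -549.3750
Σcross = 479.7500 → A = |Σcross|/2 = 239.8750 mm²
Σ(r_i+r_j)·cross = 13324.5000 → first moment M = |Σ|/6 = 2220.7500
R_c = M/A = 2220.7500/239.8750 = 9.2579 mm
θ = 130° = 2.268928 rad
V = θ·R_c·A = 2.268928·9.2579·239.8750 = 5038.722 mm³

Volume = 5038.722 mm³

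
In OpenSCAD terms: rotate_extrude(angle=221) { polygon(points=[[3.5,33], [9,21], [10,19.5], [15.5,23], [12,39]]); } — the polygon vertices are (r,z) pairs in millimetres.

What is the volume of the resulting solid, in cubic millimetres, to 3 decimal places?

Profile (r,z), 5 vertices: (3.5,33) (9,21) (10,19.5) (15.5,23) (12,39)
edge 0: (3.5,33)→(9,21)  cross = 3.5·21 − 9·33 = -223.5000; (r_i+r_j)·cross = 12.5·-223.5000 = -2793.7500
edge 1: (9,21)→(10,19.5)  cross = 9·19.5 − 10·21 = -34.5000; (r_i+r_j)·cross = 19·-34.5000 = -655.5000
edge 2: (10,19.5)→(15.5,23)  cross = 10·23 − 15.5·19.5 = -72.2500; (r_i+r_j)·cross = 25.5·-72.2500 = -1842.3750
edge 3: (15.5,23)→(12,39)  cross = 15.5·39 − 12·23 = 328.5000; (r_i+r_j)·cross = 27.5·328.5000 = 9033.7500
edge 4: (12,39)→(3.5,33)  cross = 12·33 − 3.5·39 = 259.5000; (r_i+r_j)·cross = 15.5·259.5000 = 4022.2500
Σcross = 257.7500 → A = |Σcross|/2 = 128.8750 mm²
Σ(r_i+r_j)·cross = 7764.3750 → first moment M = |Σ|/6 = 1294.0625
R_c = M/A = 1294.0625/128.8750 = 10.0412 mm
θ = 221° = 3.857178 rad
V = θ·R_c·A = 3.857178·10.0412·128.8750 = 4991.429 mm³

Volume = 4991.429 mm³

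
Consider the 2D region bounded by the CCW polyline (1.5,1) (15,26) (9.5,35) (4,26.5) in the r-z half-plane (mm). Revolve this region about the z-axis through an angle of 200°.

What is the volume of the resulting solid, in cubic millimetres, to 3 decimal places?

Volume = 4956.153 mm³

Profile (r,z), 4 vertices: (1.5,1) (15,26) (9.5,35) (4,26.5)
edge 0: (1.5,1)→(15,26)  cross = 1.5·26 − 15·1 = 24.0000; (r_i+r_j)·cross = 16.5·24.0000 = 396.0000
edge 1: (15,26)→(9.5,35)  cross = 15·35 − 9.5·26 = 278.0000; (r_i+r_j)·cross = 24.5·278.0000 = 6811.0000
edge 2: (9.5,35)→(4,26.5)  cross = 9.5·26.5 − 4·35 = 111.7500; (r_i+r_j)·cross = 13.5·111.7500 = 1508.6250
edge 3: (4,26.5)→(1.5,1)  cross = 4·1 − 1.5·26.5 = -35.7500; (r_i+r_j)·cross = 5.5·-35.7500 = -196.6250
Σcross = 378.0000 → A = |Σcross|/2 = 189.0000 mm²
Σ(r_i+r_j)·cross = 8519.0000 → first moment M = |Σ|/6 = 1419.8333
R_c = M/A = 1419.8333/189.0000 = 7.5123 mm
θ = 200° = 3.490659 rad
V = θ·R_c·A = 3.490659·7.5123·189.0000 = 4956.153 mm³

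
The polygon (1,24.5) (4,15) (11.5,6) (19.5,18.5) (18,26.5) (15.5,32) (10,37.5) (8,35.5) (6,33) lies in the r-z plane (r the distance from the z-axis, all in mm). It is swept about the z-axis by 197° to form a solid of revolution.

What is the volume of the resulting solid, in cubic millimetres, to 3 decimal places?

Profile (r,z), 9 vertices: (1,24.5) (4,15) (11.5,6) (19.5,18.5) (18,26.5) (15.5,32) (10,37.5) (8,35.5) (6,33)
edge 0: (1,24.5)→(4,15)  cross = 1·15 − 4·24.5 = -83.0000; (r_i+r_j)·cross = 5·-83.0000 = -415.0000
edge 1: (4,15)→(11.5,6)  cross = 4·6 − 11.5·15 = -148.5000; (r_i+r_j)·cross = 15.5·-148.5000 = -2301.7500
edge 2: (11.5,6)→(19.5,18.5)  cross = 11.5·18.5 − 19.5·6 = 95.7500; (r_i+r_j)·cross = 31·95.7500 = 2968.2500
edge 3: (19.5,18.5)→(18,26.5)  cross = 19.5·26.5 − 18·18.5 = 183.7500; (r_i+r_j)·cross = 37.5·183.7500 = 6890.6250
edge 4: (18,26.5)→(15.5,32)  cross = 18·32 − 15.5·26.5 = 165.2500; (r_i+r_j)·cross = 33.5·165.2500 = 5535.8750
edge 5: (15.5,32)→(10,37.5)  cross = 15.5·37.5 − 10·32 = 261.2500; (r_i+r_j)·cross = 25.5·261.2500 = 6661.8750
edge 6: (10,37.5)→(8,35.5)  cross = 10·35.5 − 8·37.5 = 55.0000; (r_i+r_j)·cross = 18·55.0000 = 990.0000
edge 7: (8,35.5)→(6,33)  cross = 8·33 − 6·35.5 = 51.0000; (r_i+r_j)·cross = 14·51.0000 = 714.0000
edge 8: (6,33)→(1,24.5)  cross = 6·24.5 − 1·33 = 114.0000; (r_i+r_j)·cross = 7·114.0000 = 798.0000
Σcross = 694.5000 → A = |Σcross|/2 = 347.2500 mm²
Σ(r_i+r_j)·cross = 21841.8750 → first moment M = |Σ|/6 = 3640.3125
R_c = M/A = 3640.3125/347.2500 = 10.4833 mm
θ = 197° = 3.438299 rad
V = θ·R_c·A = 3.438299·10.4833·347.2500 = 12516.481 mm³

Volume = 12516.481 mm³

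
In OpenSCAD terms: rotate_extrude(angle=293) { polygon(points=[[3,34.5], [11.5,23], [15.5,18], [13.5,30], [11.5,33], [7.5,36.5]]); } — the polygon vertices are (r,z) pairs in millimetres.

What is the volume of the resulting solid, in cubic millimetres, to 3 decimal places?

Volume = 4262.791 mm³

Profile (r,z), 6 vertices: (3,34.5) (11.5,23) (15.5,18) (13.5,30) (11.5,33) (7.5,36.5)
edge 0: (3,34.5)→(11.5,23)  cross = 3·23 − 11.5·34.5 = -327.7500; (r_i+r_j)·cross = 14.5·-327.7500 = -4752.3750
edge 1: (11.5,23)→(15.5,18)  cross = 11.5·18 − 15.5·23 = -149.5000; (r_i+r_j)·cross = 27·-149.5000 = -4036.5000
edge 2: (15.5,18)→(13.5,30)  cross = 15.5·30 − 13.5·18 = 222.0000; (r_i+r_j)·cross = 29·222.0000 = 6438.0000
edge 3: (13.5,30)→(11.5,33)  cross = 13.5·33 − 11.5·30 = 100.5000; (r_i+r_j)·cross = 25·100.5000 = 2512.5000
edge 4: (11.5,33)→(7.5,36.5)  cross = 11.5·36.5 − 7.5·33 = 172.2500; (r_i+r_j)·cross = 19·172.2500 = 3272.7500
edge 5: (7.5,36.5)→(3,34.5)  cross = 7.5·34.5 − 3·36.5 = 149.2500; (r_i+r_j)·cross = 10.5·149.2500 = 1567.1250
Σcross = 166.7500 → A = |Σcross|/2 = 83.3750 mm²
Σ(r_i+r_j)·cross = 5001.5000 → first moment M = |Σ|/6 = 833.5833
R_c = M/A = 833.5833/83.3750 = 9.9980 mm
θ = 293° = 5.113815 rad
V = θ·R_c·A = 5.113815·9.9980·83.3750 = 4262.791 mm³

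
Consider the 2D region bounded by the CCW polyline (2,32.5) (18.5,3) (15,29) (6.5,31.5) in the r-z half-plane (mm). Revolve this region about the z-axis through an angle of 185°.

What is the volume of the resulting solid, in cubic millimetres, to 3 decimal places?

Profile (r,z), 4 vertices: (2,32.5) (18.5,3) (15,29) (6.5,31.5)
edge 0: (2,32.5)→(18.5,3)  cross = 2·3 − 18.5·32.5 = -595.2500; (r_i+r_j)·cross = 20.5·-595.2500 = -12202.6250
edge 1: (18.5,3)→(15,29)  cross = 18.5·29 − 15·3 = 491.5000; (r_i+r_j)·cross = 33.5·491.5000 = 16465.2500
edge 2: (15,29)→(6.5,31.5)  cross = 15·31.5 − 6.5·29 = 284.0000; (r_i+r_j)·cross = 21.5·284.0000 = 6106.0000
edge 3: (6.5,31.5)→(2,32.5)  cross = 6.5·32.5 − 2·31.5 = 148.2500; (r_i+r_j)·cross = 8.5·148.2500 = 1260.1250
Σcross = 328.5000 → A = |Σcross|/2 = 164.2500 mm²
Σ(r_i+r_j)·cross = 11628.7500 → first moment M = |Σ|/6 = 1938.1250
R_c = M/A = 1938.1250/164.2500 = 11.7998 mm
θ = 185° = 3.228859 rad
V = θ·R_c·A = 3.228859·11.7998·164.2500 = 6257.933 mm³

Volume = 6257.933 mm³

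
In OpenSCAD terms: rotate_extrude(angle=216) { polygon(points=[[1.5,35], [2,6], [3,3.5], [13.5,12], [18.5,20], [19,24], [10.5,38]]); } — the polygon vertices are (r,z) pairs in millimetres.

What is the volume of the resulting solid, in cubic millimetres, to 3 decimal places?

Volume = 13240.478 mm³

Profile (r,z), 7 vertices: (1.5,35) (2,6) (3,3.5) (13.5,12) (18.5,20) (19,24) (10.5,38)
edge 0: (1.5,35)→(2,6)  cross = 1.5·6 − 2·35 = -61.0000; (r_i+r_j)·cross = 3.5·-61.0000 = -213.5000
edge 1: (2,6)→(3,3.5)  cross = 2·3.5 − 3·6 = -11.0000; (r_i+r_j)·cross = 5·-11.0000 = -55.0000
edge 2: (3,3.5)→(13.5,12)  cross = 3·12 − 13.5·3.5 = -11.2500; (r_i+r_j)·cross = 16.5·-11.2500 = -185.6250
edge 3: (13.5,12)→(18.5,20)  cross = 13.5·20 − 18.5·12 = 48.0000; (r_i+r_j)·cross = 32·48.0000 = 1536.0000
edge 4: (18.5,20)→(19,24)  cross = 18.5·24 − 19·20 = 64.0000; (r_i+r_j)·cross = 37.5·64.0000 = 2400.0000
edge 5: (19,24)→(10.5,38)  cross = 19·38 − 10.5·24 = 470.0000; (r_i+r_j)·cross = 29.5·470.0000 = 13865.0000
edge 6: (10.5,38)→(1.5,35)  cross = 10.5·35 − 1.5·38 = 310.5000; (r_i+r_j)·cross = 12·310.5000 = 3726.0000
Σcross = 809.2500 → A = |Σcross|/2 = 404.6250 mm²
Σ(r_i+r_j)·cross = 21072.8750 → first moment M = |Σ|/6 = 3512.1458
R_c = M/A = 3512.1458/404.6250 = 8.6800 mm
θ = 216° = 3.769911 rad
V = θ·R_c·A = 3.769911·8.6800·404.6250 = 13240.478 mm³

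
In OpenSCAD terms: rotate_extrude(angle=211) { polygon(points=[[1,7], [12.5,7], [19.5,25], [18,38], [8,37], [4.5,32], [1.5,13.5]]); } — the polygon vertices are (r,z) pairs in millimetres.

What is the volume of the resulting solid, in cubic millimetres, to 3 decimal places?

Volume = 15993.419 mm³

Profile (r,z), 7 vertices: (1,7) (12.5,7) (19.5,25) (18,38) (8,37) (4.5,32) (1.5,13.5)
edge 0: (1,7)→(12.5,7)  cross = 1·7 − 12.5·7 = -80.5000; (r_i+r_j)·cross = 13.5·-80.5000 = -1086.7500
edge 1: (12.5,7)→(19.5,25)  cross = 12.5·25 − 19.5·7 = 176.0000; (r_i+r_j)·cross = 32·176.0000 = 5632.0000
edge 2: (19.5,25)→(18,38)  cross = 19.5·38 − 18·25 = 291.0000; (r_i+r_j)·cross = 37.5·291.0000 = 10912.5000
edge 3: (18,38)→(8,37)  cross = 18·37 − 8·38 = 362.0000; (r_i+r_j)·cross = 26·362.0000 = 9412.0000
edge 4: (8,37)→(4.5,32)  cross = 8·32 − 4.5·37 = 89.5000; (r_i+r_j)·cross = 12.5·89.5000 = 1118.7500
edge 5: (4.5,32)→(1.5,13.5)  cross = 4.5·13.5 − 1.5·32 = 12.7500; (r_i+r_j)·cross = 6·12.7500 = 76.5000
edge 6: (1.5,13.5)→(1,7)  cross = 1.5·7 − 1·13.5 = -3.0000; (r_i+r_j)·cross = 2.5·-3.0000 = -7.5000
Σcross = 847.7500 → A = |Σcross|/2 = 423.8750 mm²
Σ(r_i+r_j)·cross = 26057.5000 → first moment M = |Σ|/6 = 4342.9167
R_c = M/A = 4342.9167/423.8750 = 10.2457 mm
θ = 211° = 3.682645 rad
V = θ·R_c·A = 3.682645·10.2457·423.8750 = 15993.419 mm³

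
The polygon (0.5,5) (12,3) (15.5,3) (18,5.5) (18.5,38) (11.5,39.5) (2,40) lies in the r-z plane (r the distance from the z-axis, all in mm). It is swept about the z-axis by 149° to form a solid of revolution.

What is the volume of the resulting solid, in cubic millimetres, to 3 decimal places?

Volume = 15260.839 mm³

Profile (r,z), 7 vertices: (0.5,5) (12,3) (15.5,3) (18,5.5) (18.5,38) (11.5,39.5) (2,40)
edge 0: (0.5,5)→(12,3)  cross = 0.5·3 − 12·5 = -58.5000; (r_i+r_j)·cross = 12.5·-58.5000 = -731.2500
edge 1: (12,3)→(15.5,3)  cross = 12·3 − 15.5·3 = -10.5000; (r_i+r_j)·cross = 27.5·-10.5000 = -288.7500
edge 2: (15.5,3)→(18,5.5)  cross = 15.5·5.5 − 18·3 = 31.2500; (r_i+r_j)·cross = 33.5·31.2500 = 1046.8750
edge 3: (18,5.5)→(18.5,38)  cross = 18·38 − 18.5·5.5 = 582.2500; (r_i+r_j)·cross = 36.5·582.2500 = 21252.1250
edge 4: (18.5,38)→(11.5,39.5)  cross = 18.5·39.5 − 11.5·38 = 293.7500; (r_i+r_j)·cross = 30·293.7500 = 8812.5000
edge 5: (11.5,39.5)→(2,40)  cross = 11.5·40 − 2·39.5 = 381.0000; (r_i+r_j)·cross = 13.5·381.0000 = 5143.5000
edge 6: (2,40)→(0.5,5)  cross = 2·5 − 0.5·40 = -10.0000; (r_i+r_j)·cross = 2.5·-10.0000 = -25.0000
Σcross = 1209.2500 → A = |Σcross|/2 = 604.6250 mm²
Σ(r_i+r_j)·cross = 35210.0000 → first moment M = |Σ|/6 = 5868.3333
R_c = M/A = 5868.3333/604.6250 = 9.7057 mm
θ = 149° = 2.600541 rad
V = θ·R_c·A = 2.600541·9.7057·604.6250 = 15260.839 mm³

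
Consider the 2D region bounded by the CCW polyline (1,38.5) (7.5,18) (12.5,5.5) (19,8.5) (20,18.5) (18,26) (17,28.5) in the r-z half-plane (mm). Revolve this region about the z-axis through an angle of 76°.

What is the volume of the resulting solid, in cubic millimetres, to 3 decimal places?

Volume = 4867.243 mm³

Profile (r,z), 7 vertices: (1,38.5) (7.5,18) (12.5,5.5) (19,8.5) (20,18.5) (18,26) (17,28.5)
edge 0: (1,38.5)→(7.5,18)  cross = 1·18 − 7.5·38.5 = -270.7500; (r_i+r_j)·cross = 8.5·-270.7500 = -2301.3750
edge 1: (7.5,18)→(12.5,5.5)  cross = 7.5·5.5 − 12.5·18 = -183.7500; (r_i+r_j)·cross = 20·-183.7500 = -3675.0000
edge 2: (12.5,5.5)→(19,8.5)  cross = 12.5·8.5 − 19·5.5 = 1.7500; (r_i+r_j)·cross = 31.5·1.7500 = 55.1250
edge 3: (19,8.5)→(20,18.5)  cross = 19·18.5 − 20·8.5 = 181.5000; (r_i+r_j)·cross = 39·181.5000 = 7078.5000
edge 4: (20,18.5)→(18,26)  cross = 20·26 − 18·18.5 = 187.0000; (r_i+r_j)·cross = 38·187.0000 = 7106.0000
edge 5: (18,26)→(17,28.5)  cross = 18·28.5 − 17·26 = 71.0000; (r_i+r_j)·cross = 35·71.0000 = 2485.0000
edge 6: (17,28.5)→(1,38.5)  cross = 17·38.5 − 1·28.5 = 626.0000; (r_i+r_j)·cross = 18·626.0000 = 11268.0000
Σcross = 612.7500 → A = |Σcross|/2 = 306.3750 mm²
Σ(r_i+r_j)·cross = 22016.2500 → first moment M = |Σ|/6 = 3669.3750
R_c = M/A = 3669.3750/306.3750 = 11.9767 mm
θ = 76° = 1.326450 rad
V = θ·R_c·A = 1.326450·11.9767·306.3750 = 4867.243 mm³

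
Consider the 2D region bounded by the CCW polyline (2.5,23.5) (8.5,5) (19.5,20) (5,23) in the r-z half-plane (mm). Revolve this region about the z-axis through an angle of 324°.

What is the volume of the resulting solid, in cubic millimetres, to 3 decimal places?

Profile (r,z), 4 vertices: (2.5,23.5) (8.5,5) (19.5,20) (5,23)
edge 0: (2.5,23.5)→(8.5,5)  cross = 2.5·5 − 8.5·23.5 = -187.2500; (r_i+r_j)·cross = 11·-187.2500 = -2059.7500
edge 1: (8.5,5)→(19.5,20)  cross = 8.5·20 − 19.5·5 = 72.5000; (r_i+r_j)·cross = 28·72.5000 = 2030.0000
edge 2: (19.5,20)→(5,23)  cross = 19.5·23 − 5·20 = 348.5000; (r_i+r_j)·cross = 24.5·348.5000 = 8538.2500
edge 3: (5,23)→(2.5,23.5)  cross = 5·23.5 − 2.5·23 = 60.0000; (r_i+r_j)·cross = 7.5·60.0000 = 450.0000
Σcross = 293.7500 → A = |Σcross|/2 = 146.8750 mm²
Σ(r_i+r_j)·cross = 8958.5000 → first moment M = |Σ|/6 = 1493.0833
R_c = M/A = 1493.0833/146.8750 = 10.1657 mm
θ = 324° = 5.654867 rad
V = θ·R_c·A = 5.654867·10.1657·146.8750 = 8443.187 mm³

Volume = 8443.187 mm³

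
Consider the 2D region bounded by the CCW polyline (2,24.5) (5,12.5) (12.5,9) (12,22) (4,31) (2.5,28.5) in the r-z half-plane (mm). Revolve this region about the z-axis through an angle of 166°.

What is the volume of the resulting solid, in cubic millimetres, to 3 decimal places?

Profile (r,z), 6 vertices: (2,24.5) (5,12.5) (12.5,9) (12,22) (4,31) (2.5,28.5)
edge 0: (2,24.5)→(5,12.5)  cross = 2·12.5 − 5·24.5 = -97.5000; (r_i+r_j)·cross = 7·-97.5000 = -682.5000
edge 1: (5,12.5)→(12.5,9)  cross = 5·9 − 12.5·12.5 = -111.2500; (r_i+r_j)·cross = 17.5·-111.2500 = -1946.8750
edge 2: (12.5,9)→(12,22)  cross = 12.5·22 − 12·9 = 167.0000; (r_i+r_j)·cross = 24.5·167.0000 = 4091.5000
edge 3: (12,22)→(4,31)  cross = 12·31 − 4·22 = 284.0000; (r_i+r_j)·cross = 16·284.0000 = 4544.0000
edge 4: (4,31)→(2.5,28.5)  cross = 4·28.5 − 2.5·31 = 36.5000; (r_i+r_j)·cross = 6.5·36.5000 = 237.2500
edge 5: (2.5,28.5)→(2,24.5)  cross = 2.5·24.5 − 2·28.5 = 4.2500; (r_i+r_j)·cross = 4.5·4.2500 = 19.1250
Σcross = 283.0000 → A = |Σcross|/2 = 141.5000 mm²
Σ(r_i+r_j)·cross = 6262.5000 → first moment M = |Σ|/6 = 1043.7500
R_c = M/A = 1043.7500/141.5000 = 7.3763 mm
θ = 166° = 2.897247 rad
V = θ·R_c·A = 2.897247·7.3763·141.5000 = 3024.001 mm³

Volume = 3024.001 mm³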